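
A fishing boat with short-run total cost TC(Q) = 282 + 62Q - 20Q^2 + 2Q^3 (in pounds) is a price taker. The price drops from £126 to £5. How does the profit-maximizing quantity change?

Output falls from 8 to 0 (the firm shuts down)

AVC = 62 - 20Q + 2Q^2, minimized at Q = 5 where min AVC = £12. MC = 62 - 40Q + 6Q^2.
With P = £126 above the shutdown price, P = MC gives Q = 8.
At P = £5 < min AVC = £12, price no longer covers variable cost at any output, so the firm shuts down: Q = 0.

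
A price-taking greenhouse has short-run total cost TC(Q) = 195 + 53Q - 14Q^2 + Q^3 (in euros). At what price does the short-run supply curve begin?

€4 per unit

Short-run supply begins at min AVC. From VC = 53Q - 14Q^2 + Q^3, AVC = 53 - 14Q + Q^2.
dAVC/dQ = -14 + 2Q = 0 gives Q = 7. min AVC = 53 - 14·7 + 7^2 = 4.
For P < €4 the firm produces nothing.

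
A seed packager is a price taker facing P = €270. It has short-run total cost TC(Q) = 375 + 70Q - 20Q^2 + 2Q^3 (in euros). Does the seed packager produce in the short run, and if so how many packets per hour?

From TC, MC = TC'(Q) = 70 - 40Q + 6Q^2 and AVC = VC/Q = 70 - 20Q + 2Q^2.
AVC is minimized where dAVC/dQ = -20 + 4Q = 0, at Q = 5; min AVC = 70 - 20·5 + 2·5^2 = €20.
Because €270 ≥ €20, revenue can cover variable cost; the firm operates.
P = MC gives -200 - 40Q + 6Q^2 = 0, with roots -10/3 and 10. Take the larger (rising MC): Q* = 10.
Check: AVC at Q = 10 is €70 ≤ P, so revenue covers variable cost.
Profit = P·Q − TC = 270·10 − 1075 = €1625.

Produce at Q = 10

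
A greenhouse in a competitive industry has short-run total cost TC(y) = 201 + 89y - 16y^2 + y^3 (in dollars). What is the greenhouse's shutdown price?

$25 per unit

The firm shuts down when price falls below the minimum of average variable cost. AVC = VC/y = 89 - 16y + y^2.
dAVC/dy = -16 + 2y = 0 gives y = 8. min AVC = 89 - 16·8 + 8^2 = 25.
So the shutdown price is $25.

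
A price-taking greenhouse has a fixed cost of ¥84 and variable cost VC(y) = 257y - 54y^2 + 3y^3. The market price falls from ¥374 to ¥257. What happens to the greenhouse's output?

Output falls from 13 to 12

AVC = 257 - 54y + 3y^2, minimized at y = 9 where min AVC = ¥14. MC = 257 - 108y + 9y^2.
At P = ¥374 ≥ min AVC, set P = MC on the rising branch: y = 13.
At P = ¥257 ≥ min AVC, set P = MC: y = 12. The firm stays open but cuts output.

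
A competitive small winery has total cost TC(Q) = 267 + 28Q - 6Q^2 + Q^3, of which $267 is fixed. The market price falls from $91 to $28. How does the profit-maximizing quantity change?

MC = 28 - 12Q + 3Q^2; the shutdown threshold is min AVC = $19 (at Q = 3).
With P = $91 above the shutdown price, P = MC gives Q = 7.
At P = $28 ≥ min AVC, set P = MC: Q = 4. The firm stays open but cuts output.

Output falls from 7 to 4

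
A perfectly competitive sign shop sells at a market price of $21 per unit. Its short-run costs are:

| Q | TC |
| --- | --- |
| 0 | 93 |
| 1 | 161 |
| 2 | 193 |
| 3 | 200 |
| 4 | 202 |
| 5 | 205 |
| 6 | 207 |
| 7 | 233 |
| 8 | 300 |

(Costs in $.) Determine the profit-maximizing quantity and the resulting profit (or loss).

Q = 6; profit = -$81

Tabulate TR − TC: Q=0: -93; Q=1: -140; Q=2: -151; Q=3: -137; Q=4: -118; Q=5: -100; Q=6: -81; Q=7: -86; Q=8: -132.
Profit is maximized at Q = 6. AVC there is 114/6 = $19 ≤ P, so producing beats shutting down (which would give -$93).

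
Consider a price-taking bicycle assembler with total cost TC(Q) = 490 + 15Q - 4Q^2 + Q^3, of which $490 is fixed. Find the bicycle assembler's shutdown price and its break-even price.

Shutdown price = $11; break-even price = $106

AVC = 15 - 4Q + Q^2; minimized at Q = 2, giving min AVC = $11. That is the shutdown price.
ATC = 490/Q + 15 - 4Q + Q^2. Setting dATC/dQ = −490/Q^2 − 4 + 2Q = 0 gives Q = 7 (since 2·7^3 − 4·7^2 = 490).
min ATC = 490/7 + 15 − 4·7 + 7^2 = $106. That is the break-even price.
For $11 ≤ P < $106 the firm produces at a loss; below $11 it shuts down.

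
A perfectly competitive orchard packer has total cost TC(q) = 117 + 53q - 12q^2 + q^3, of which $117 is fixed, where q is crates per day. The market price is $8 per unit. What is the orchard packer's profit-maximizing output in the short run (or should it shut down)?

Shut down

Variable cost is VC = 53q - 12q^2 + q^3, so AVC = VC/q = 53 - 12q + q^2 and MC = dTC/dq = 53 - 24q + 3q^2.
The AVC parabola has its vertex at q = 12/2 = 6, where AVC = 53 - 12·6 + 6^2 = $17.
Since P = $8 < min AVC = $17, price fails to cover variable cost at any output.
Best response: produce nothing and absorb the $117 fixed cost.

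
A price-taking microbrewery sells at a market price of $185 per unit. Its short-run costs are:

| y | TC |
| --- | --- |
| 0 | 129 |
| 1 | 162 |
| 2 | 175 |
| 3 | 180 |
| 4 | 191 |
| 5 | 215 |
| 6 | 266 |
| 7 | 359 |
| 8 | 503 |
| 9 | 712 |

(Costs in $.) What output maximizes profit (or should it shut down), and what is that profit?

Compute π = P·y − TC at each output: y=0: -129; y=1: 23; y=2: 195; y=3: 375; y=4: 549; y=5: 710; y=6: 844; y=7: 936; y=8: 977; y=9: 953.
Profit is maximized at y = 8. AVC there is 374/8 = $46.75 ≤ P, so producing beats shutting down (which would give -$129).

y = 8; profit = $977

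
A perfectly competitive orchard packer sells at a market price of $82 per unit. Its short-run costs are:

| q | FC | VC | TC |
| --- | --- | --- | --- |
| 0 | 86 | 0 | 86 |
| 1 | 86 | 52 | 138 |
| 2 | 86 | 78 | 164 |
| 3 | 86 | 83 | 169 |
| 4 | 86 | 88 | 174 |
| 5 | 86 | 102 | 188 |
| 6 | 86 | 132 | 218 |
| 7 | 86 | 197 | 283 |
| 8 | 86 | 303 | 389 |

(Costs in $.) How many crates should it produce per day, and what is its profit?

q = 7; profit = $291

Compute π = P·q − TC at each output: q=0: -86; q=1: -56; q=2: 0; q=3: 77; q=4: 154; q=5: 222; q=6: 274; q=7: 291; q=8: 267.
Profit is maximized at q = 7. AVC there is 197/7 = $28.14 ≤ P, so producing beats shutting down (which would give -$86).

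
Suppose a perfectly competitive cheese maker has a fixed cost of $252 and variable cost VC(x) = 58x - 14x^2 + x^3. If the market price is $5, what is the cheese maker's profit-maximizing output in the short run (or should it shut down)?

Strip out fixed cost: VC = 58x - 14x^2 + x^3. Then AVC = 58 - 14x + x^2 and MC = 58 - 28x + 3x^2.
The AVC parabola has its vertex at x = 14/2 = 7, where AVC = 58 - 14·7 + 7^2 = $9.
With P < min AVC ($5 < $9), every unit sold adds to the loss.
The firm minimizes its loss by shutting down and losing only its fixed cost of $252.

Shut down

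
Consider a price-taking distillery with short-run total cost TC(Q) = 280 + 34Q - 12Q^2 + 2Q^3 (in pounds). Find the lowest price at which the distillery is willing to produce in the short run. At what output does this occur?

£16 per unit, at Q = 3

Short-run supply begins at min AVC. From VC = 34Q - 12Q^2 + 2Q^3, AVC = 34 - 12Q + 2Q^2.
At the minimum of AVC, MC = AVC. MC = 34 - 24Q + 6Q^2; setting MC = AVC gives 4Q^2 - 12Q = 0, so Q = 3. min AVC = 16.
For P < £16 the firm produces nothing.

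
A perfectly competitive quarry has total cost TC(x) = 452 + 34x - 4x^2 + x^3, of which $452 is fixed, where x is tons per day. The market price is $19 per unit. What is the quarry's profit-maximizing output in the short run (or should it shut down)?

Strip out fixed cost: VC = 34x - 4x^2 + x^3. Then AVC = 34 - 4x + x^2 and MC = 34 - 8x + 3x^2.
AVC hits its minimum where MC = AVC, at x = 2, giving min AVC = 34 - 4·2 + 2^2 = $30.
With P < min AVC ($19 < $30), every unit sold adds to the loss.
The firm minimizes its loss by shutting down and losing only its fixed cost of $452.

Shut down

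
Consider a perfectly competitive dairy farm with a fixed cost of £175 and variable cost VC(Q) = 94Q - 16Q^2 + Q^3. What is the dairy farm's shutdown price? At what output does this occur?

Short-run supply begins at min AVC. From VC = 94Q - 16Q^2 + Q^3, AVC = 94 - 16Q + Q^2.
At the minimum of AVC, MC = AVC. MC = 94 - 32Q + 3Q^2; setting MC = AVC gives 2Q^2 - 16Q = 0, so Q = 8. min AVC = 30.
So the shutdown price is £30.

£30 per unit, at Q = 8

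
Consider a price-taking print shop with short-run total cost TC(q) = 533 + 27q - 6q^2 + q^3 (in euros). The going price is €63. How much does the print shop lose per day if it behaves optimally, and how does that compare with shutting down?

AVC = 27 - 6q + q^2 has its minimum €18 at q = 3; price €63 clears that bar, so the firm operates.
MC = 27 - 12q + 3q^2. Setting P = MC and taking the root on the rising branch gives q* = 6.
TR = 63·6 = 378. TC = 533 + 162 = 695. Profit = 378 − 695 = -€317.
Shutting down would mean losing the fixed cost of €533, so operating at a loss of €317 is better by €216.

Profit = -€317 at q = 6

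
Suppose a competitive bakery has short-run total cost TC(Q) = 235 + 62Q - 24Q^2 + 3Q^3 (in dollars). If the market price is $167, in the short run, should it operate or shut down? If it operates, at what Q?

Produce at Q = 7

Strip out fixed cost: VC = 62Q - 24Q^2 + 3Q^3. Then AVC = 62 - 24Q + 3Q^2 and MC = 62 - 48Q + 9Q^2.
AVC hits its minimum where MC = AVC, at Q = 4, giving min AVC = 62 - 24·4 + 3·4^2 = $14.
Since P = $167 ≥ min AVC = $14, price covers variable cost and the firm should produce.
Solving P = MC: -105 - 48Q + 9Q^2 = 0 ⇒ Q = -5/3 or 7. On the upward-sloping branch, Q* = 7.
Check: AVC at Q = 7 is $41 ≤ P, so revenue covers variable cost.
Profit = P·Q − TC = 167·7 − 522 = $647.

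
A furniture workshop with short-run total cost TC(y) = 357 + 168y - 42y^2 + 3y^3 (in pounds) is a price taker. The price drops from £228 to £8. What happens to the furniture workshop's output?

Output falls from 10 to 0 (the firm shuts down)

AVC = 168 - 42y + 3y^2, minimized at y = 7 where min AVC = £21. MC = 168 - 84y + 9y^2.
At P = £228 ≥ min AVC, set P = MC on the rising branch: y = 10.
At P = £8 < min AVC = £21, price no longer covers variable cost at any output, so the firm shuts down: y = 0.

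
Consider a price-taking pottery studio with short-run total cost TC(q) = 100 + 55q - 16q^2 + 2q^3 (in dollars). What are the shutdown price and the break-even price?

Shutdown price = $23; break-even price = $45

AVC = 55 - 16q + 2q^2; minimized at q = 4, giving min AVC = $23. That is the shutdown price.
ATC = 100/q + 55 - 16q + 2q^2. Setting dATC/dq = −100/q^2 − 16 + 4q = 0 gives q = 5 (since 4·5^3 − 16·5^2 = 100).
min ATC = 100/5 + 55 − 16·5 + 2·5^2 = $45. That is the break-even price.
For $23 ≤ P < $45 the firm produces at a loss; below $23 it shuts down.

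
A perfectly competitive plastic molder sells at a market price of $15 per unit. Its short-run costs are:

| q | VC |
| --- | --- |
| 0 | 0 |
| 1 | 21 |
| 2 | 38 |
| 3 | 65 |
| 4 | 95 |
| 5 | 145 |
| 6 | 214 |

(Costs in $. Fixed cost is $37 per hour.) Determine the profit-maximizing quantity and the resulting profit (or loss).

Tabulate TR − TC: q=0: -37; q=1: -43; q=2: -45; q=3: -57; q=4: -72; q=5: -107; q=6: -161.
Profit is highest at q = 0. Equivalently, the lowest AVC in the table is 38/2 ≈ $19 at q = 2, and P = $15 falls below it — price never covers variable cost, so the firm shuts down and loses only its fixed cost.

q = 0 (shut down); profit = -$37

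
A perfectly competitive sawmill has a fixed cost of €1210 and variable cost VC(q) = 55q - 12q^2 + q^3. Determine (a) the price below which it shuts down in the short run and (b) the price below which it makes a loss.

Shutdown price = €19; break-even price = €154

AVC = 55 - 12q + q^2; minimized at q = 6, giving min AVC = €19. That is the shutdown price.
ATC = 1210/q + 55 - 12q + q^2. Setting dATC/dq = −1210/q^2 − 12 + 2q = 0 gives q = 11 (since 2·11^3 − 12·11^2 = 1210).
min ATC = 1210/11 + 55 − 12·11 + 11^2 = €154. That is the break-even price.
For €19 ≤ P < €154 the firm produces at a loss; below €19 it shuts down.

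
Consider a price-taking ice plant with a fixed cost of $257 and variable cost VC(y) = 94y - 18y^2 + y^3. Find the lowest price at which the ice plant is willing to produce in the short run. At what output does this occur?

The shutdown price is the minimum of AVC. VC = 94y - 18y^2 + y^3, so AVC = 94 - 18y + y^2.
At the minimum of AVC, MC = AVC. MC = 94 - 36y + 3y^2; setting MC = AVC gives 2y^2 - 18y = 0, so y = 9. min AVC = 13.
For P < $13 the firm produces nothing.

$13 per unit, at y = 9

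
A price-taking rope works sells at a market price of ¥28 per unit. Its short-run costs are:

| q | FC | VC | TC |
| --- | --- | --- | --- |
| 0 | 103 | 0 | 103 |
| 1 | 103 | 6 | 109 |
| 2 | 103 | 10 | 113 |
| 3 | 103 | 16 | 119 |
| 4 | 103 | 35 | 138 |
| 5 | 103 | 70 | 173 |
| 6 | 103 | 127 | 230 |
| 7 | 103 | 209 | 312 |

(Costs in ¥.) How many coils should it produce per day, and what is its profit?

q = 4; profit = -¥26

Profit at each row (π = 28q − TC): q=0: -103; q=1: -81; q=2: -57; q=3: -35; q=4: -26; q=5: -33; q=6: -62; q=7: -116.
Profit is maximized at q = 4. AVC there is 35/4 = ¥8.75 ≤ P, so producing beats shutting down (which would give -¥103).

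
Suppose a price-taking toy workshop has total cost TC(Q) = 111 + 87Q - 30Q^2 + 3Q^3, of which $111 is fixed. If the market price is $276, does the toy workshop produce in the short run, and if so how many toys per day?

Produce at Q = 9

Strip out fixed cost: VC = 87Q - 30Q^2 + 3Q^3. Then AVC = 87 - 30Q + 3Q^2 and MC = 87 - 60Q + 9Q^2.
The AVC parabola has its vertex at Q = 30/6 = 5, where AVC = 87 - 30·5 + 3·5^2 = $12.
Because $276 ≥ $12, revenue can cover variable cost; the firm operates.
Set P = MC: 276 = 87 - 60Q + 9Q^2 → -189 - 60Q + 9Q^2 = 0. The roots are Q = -7/3 and Q = 9; the profit-maximizing output is on the rising part of MC, so Q* = 9.
Check: AVC at Q = 9 is $60 ≤ P, so revenue covers variable cost.
Profit = P·Q − TC = 276·9 − 651 = $1833.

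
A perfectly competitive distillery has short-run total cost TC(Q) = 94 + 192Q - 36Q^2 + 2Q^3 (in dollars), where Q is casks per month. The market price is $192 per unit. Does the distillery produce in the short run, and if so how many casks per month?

Variable cost is VC = 192Q - 36Q^2 + 2Q^3, so AVC = VC/Q = 192 - 36Q + 2Q^2 and MC = dTC/dQ = 192 - 72Q + 6Q^2.
AVC is minimized where dAVC/dQ = -36 + 4Q = 0, at Q = 9; min AVC = 192 - 36·9 + 2·9^2 = $30.
Since P = $192 ≥ min AVC = $30, price covers variable cost and the firm should produce.
P = MC gives -72Q + 6Q^2 = 0, with roots 0 and 12. Take the larger (rising MC): Q* = 12.
Check: AVC at Q = 12 is $48 ≤ P, so revenue covers variable cost.
Profit = P·Q − TC = 192·12 − 670 = $1634.

Produce at Q = 12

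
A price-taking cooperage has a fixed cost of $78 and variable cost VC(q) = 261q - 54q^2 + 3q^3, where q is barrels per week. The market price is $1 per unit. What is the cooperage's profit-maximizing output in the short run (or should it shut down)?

Shut down

Variable cost is VC = 261q - 54q^2 + 3q^3, so AVC = VC/q = 261 - 54q + 3q^2 and MC = dTC/dq = 261 - 108q + 9q^2.
AVC hits its minimum where MC = AVC, at q = 9, giving min AVC = 261 - 54·9 + 3·9^2 = $18.
Since P = $1 < min AVC = $18, price fails to cover variable cost at any output.
Shutting down limits the loss to fixed cost, $78.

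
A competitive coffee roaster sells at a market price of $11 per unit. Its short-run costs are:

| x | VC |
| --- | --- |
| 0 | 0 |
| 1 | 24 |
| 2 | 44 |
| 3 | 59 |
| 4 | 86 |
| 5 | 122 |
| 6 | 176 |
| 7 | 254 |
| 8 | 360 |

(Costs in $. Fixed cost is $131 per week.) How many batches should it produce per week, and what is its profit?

x = 0 (shut down); profit = -$131

Compute π = P·x − TC at each output: x=0: -131; x=1: -144; x=2: -153; x=3: -157; x=4: -173; x=5: -198; x=6: -241; x=7: -308; x=8: -403.
Profit is highest at x = 0. Equivalently, the lowest AVC in the table is 59/3 ≈ $19.67 at x = 3, and P = $11 falls below it — price never covers variable cost, so the firm shuts down and loses only its fixed cost.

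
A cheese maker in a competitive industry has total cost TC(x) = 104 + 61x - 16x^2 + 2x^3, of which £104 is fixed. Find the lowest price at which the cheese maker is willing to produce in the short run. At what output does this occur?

£29 per unit, at x = 4

The firm shuts down when price falls below the minimum of average variable cost. AVC = VC/x = 61 - 16x + 2x^2.
dAVC/dx = -16 + 4x = 0 gives x = 4. min AVC = 61 - 16·4 + 2·4^2 = 29.
For P < £29 the firm produces nothing.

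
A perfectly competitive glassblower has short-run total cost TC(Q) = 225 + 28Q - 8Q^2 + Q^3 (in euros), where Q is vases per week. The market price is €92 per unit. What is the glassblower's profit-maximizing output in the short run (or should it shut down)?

Produce at Q = 8

Variable cost is VC = 28Q - 8Q^2 + Q^3, so AVC = VC/Q = 28 - 8Q + Q^2 and MC = dTC/dQ = 28 - 16Q + 3Q^2.
The AVC parabola has its vertex at Q = 8/2 = 4, where AVC = 28 - 8·4 + 4^2 = €12.
Because €92 ≥ €12, revenue can cover variable cost; the firm operates.
Solving P = MC: -64 - 16Q + 3Q^2 = 0 ⇒ Q = -8/3 or 8. On the upward-sloping branch, Q* = 8.
Check: AVC at Q = 8 is €28 ≤ P, so revenue covers variable cost.
Profit = P·Q − TC = 92·8 − 449 = €287.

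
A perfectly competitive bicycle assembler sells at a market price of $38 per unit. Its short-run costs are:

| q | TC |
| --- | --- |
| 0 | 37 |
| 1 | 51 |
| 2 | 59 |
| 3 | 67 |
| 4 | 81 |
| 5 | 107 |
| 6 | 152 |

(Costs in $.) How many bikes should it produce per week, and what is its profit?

Compute π = P·q − TC at each output: q=0: -37; q=1: -13; q=2: 17; q=3: 47; q=4: 71; q=5: 83; q=6: 76.
Profit is maximized at q = 5. AVC there is 70/5 = $14 ≤ P, so producing beats shutting down (which would give -$37).

q = 5; profit = $83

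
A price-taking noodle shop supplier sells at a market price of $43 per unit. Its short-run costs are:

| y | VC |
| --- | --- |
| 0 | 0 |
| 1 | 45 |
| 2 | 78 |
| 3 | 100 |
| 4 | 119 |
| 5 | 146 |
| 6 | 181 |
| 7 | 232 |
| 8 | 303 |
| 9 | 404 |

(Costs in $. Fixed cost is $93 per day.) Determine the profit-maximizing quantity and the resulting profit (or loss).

Tabulate TR − TC: y=0: -93; y=1: -95; y=2: -85; y=3: -64; y=4: -40; y=5: -24; y=6: -16; y=7: -24; y=8: -52; y=9: -110.
Profit is maximized at y = 6. AVC there is 181/6 = $30.17 ≤ P, so producing beats shutting down (which would give -$93).

y = 6; profit = -$16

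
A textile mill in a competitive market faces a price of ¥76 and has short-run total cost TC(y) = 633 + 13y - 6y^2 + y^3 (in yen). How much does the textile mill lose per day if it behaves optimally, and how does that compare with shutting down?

Profit = -¥241 at y = 7

AVC = 13 - 6y + y^2 has its minimum ¥4 at y = 3; price ¥76 clears that bar, so the firm operates.
MC = 13 - 12y + 3y^2. Setting P = MC and taking the root on the rising branch gives y* = 7.
TR = 76·7 = 532. TC = 633 + 140 = 773. Profit = 532 − 773 = -¥241.
By producing, the firm covers all variable cost plus ¥392 of fixed cost; shutting down would lose the full ¥633.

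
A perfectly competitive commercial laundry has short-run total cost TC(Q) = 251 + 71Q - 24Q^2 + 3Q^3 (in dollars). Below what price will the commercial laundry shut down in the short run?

$23 per unit

The shutdown price is the minimum of AVC. VC = 71Q - 24Q^2 + 3Q^3, so AVC = 71 - 24Q + 3Q^2.
dAVC/dQ = -24 + 6Q = 0 gives Q = 4. min AVC = 71 - 24·4 + 3·4^2 = 23.
The firm shuts down for any P below $23.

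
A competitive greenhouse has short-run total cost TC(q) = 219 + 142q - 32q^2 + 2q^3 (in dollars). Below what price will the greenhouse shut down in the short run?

$14 per unit

The firm shuts down when price falls below the minimum of average variable cost. AVC = VC/q = 142 - 32q + 2q^2.
At the minimum of AVC, MC = AVC. MC = 142 - 64q + 6q^2; setting MC = AVC gives 4q^2 - 32q = 0, so q = 8. min AVC = 14.
The firm shuts down for any P below $14.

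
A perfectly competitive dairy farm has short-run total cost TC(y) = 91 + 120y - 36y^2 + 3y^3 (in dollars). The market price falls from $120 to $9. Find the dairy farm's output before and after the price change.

Output falls from 8 to 0 (the firm shuts down)

MC = 120 - 72y + 9y^2; the shutdown threshold is min AVC = $12 (at y = 6).
At P = $120 ≥ min AVC, set P = MC on the rising branch: y = 8.
At P = $9 < min AVC = $12, price no longer covers variable cost at any output, so the firm shuts down: y = 0.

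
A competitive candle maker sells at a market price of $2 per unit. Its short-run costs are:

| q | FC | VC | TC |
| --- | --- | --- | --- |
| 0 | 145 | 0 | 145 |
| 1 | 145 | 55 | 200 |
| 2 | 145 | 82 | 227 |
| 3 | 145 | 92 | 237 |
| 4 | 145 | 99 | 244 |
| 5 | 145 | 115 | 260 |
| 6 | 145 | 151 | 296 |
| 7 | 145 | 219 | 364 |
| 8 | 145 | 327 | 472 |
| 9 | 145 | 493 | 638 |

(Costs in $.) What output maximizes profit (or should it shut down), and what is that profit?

Compute π = P·q − TC at each output: q=0: -145; q=1: -198; q=2: -223; q=3: -231; q=4: -236; q=5: -250; q=6: -284; q=7: -350; q=8: -456; q=9: -620.
Profit is highest at q = 0. Equivalently, the lowest AVC in the table is 115/5 ≈ $23 at q = 5, and P = $2 falls below it — price never covers variable cost, so the firm shuts down and loses only its fixed cost.

q = 0 (shut down); profit = -$145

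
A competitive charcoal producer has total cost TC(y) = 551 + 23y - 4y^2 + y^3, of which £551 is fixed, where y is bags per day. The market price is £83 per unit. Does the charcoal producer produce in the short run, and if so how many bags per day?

Produce at y = 6

From TC, MC = TC'(y) = 23 - 8y + 3y^2 and AVC = VC/y = 23 - 4y + y^2.
AVC is minimized where dAVC/dy = -4 + 2y = 0, at y = 2; min AVC = 23 - 4·2 + 2^2 = £19.
Since P = £83 ≥ min AVC = £19, price covers variable cost and the firm should produce.
P = MC gives -60 - 8y + 3y^2 = 0, with roots -10/3 and 6. Take the larger (rising MC): y* = 6.
Check: AVC at y = 6 is £35 ≤ P, so revenue covers variable cost.
Profit = P·y − TC = 83·6 − 761 = -£263, a loss, but smaller than the £551 fixed cost the firm would lose by shutting down.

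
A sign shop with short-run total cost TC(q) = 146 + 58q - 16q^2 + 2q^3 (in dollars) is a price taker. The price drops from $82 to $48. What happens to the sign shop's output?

Output falls from 6 to 5

MC = 58 - 32q + 6q^2; the shutdown threshold is min AVC = $26 (at q = 4).
At P = $82 ≥ min AVC, set P = MC on the rising branch: q = 6.
At P = $48 ≥ min AVC, set P = MC: q = 5. The firm stays open but cuts output.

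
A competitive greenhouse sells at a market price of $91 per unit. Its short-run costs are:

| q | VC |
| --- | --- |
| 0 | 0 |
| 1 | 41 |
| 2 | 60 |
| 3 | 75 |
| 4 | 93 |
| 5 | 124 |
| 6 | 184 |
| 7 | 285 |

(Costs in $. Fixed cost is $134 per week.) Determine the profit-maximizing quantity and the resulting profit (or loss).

Compute π = P·q − TC at each output: q=0: -134; q=1: -84; q=2: -12; q=3: 64; q=4: 137; q=5: 197; q=6: 228; q=7: 218.
Profit is maximized at q = 6. AVC there is 184/6 = $30.67 ≤ P, so producing beats shutting down (which would give -$134).

q = 6; profit = $228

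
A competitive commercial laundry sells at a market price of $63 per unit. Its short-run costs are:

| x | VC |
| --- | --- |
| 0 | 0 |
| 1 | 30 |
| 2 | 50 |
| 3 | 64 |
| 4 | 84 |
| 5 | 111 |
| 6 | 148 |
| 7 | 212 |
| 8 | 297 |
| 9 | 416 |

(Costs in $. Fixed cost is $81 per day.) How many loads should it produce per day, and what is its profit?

Compute π = P·x − TC at each output: x=0: -81; x=1: -48; x=2: -5; x=3: 44; x=4: 87; x=5: 123; x=6: 149; x=7: 148; x=8: 126; x=9: 70.
Profit is maximized at x = 6. AVC there is 148/6 = $24.67 ≤ P, so producing beats shutting down (which would give -$81).

x = 6; profit = $149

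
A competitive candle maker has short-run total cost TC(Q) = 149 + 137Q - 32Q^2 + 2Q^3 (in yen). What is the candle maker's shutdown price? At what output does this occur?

The shutdown price is the minimum of AVC. VC = 137Q - 32Q^2 + 2Q^3, so AVC = 137 - 32Q + 2Q^2.
dAVC/dQ = -32 + 4Q = 0 gives Q = 8. min AVC = 137 - 32·8 + 2·8^2 = 9.
For P < ¥9 the firm produces nothing.

¥9 per unit, at Q = 8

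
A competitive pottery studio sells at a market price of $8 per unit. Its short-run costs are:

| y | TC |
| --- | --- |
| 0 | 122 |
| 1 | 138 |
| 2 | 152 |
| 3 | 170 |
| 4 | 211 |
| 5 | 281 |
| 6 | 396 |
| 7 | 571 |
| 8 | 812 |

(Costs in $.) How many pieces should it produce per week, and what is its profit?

Profit at each row (π = 8y − TC): y=0: -122; y=1: -130; y=2: -136; y=3: -146; y=4: -179; y=5: -241; y=6: -348; y=7: -515; y=8: -748.
Profit is highest at y = 0. Equivalently, the lowest AVC in the table is 30/2 ≈ $15 at y = 2, and P = $8 falls below it — price never covers variable cost, so the firm shuts down and loses only its fixed cost.

y = 0 (shut down); profit = -$122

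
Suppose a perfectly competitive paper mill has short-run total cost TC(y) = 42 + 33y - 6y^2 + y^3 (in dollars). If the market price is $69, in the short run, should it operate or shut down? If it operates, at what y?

Strip out fixed cost: VC = 33y - 6y^2 + y^3. Then AVC = 33 - 6y + y^2 and MC = 33 - 12y + 3y^2.
AVC is minimized where dAVC/dy = -6 + 2y = 0, at y = 3; min AVC = 33 - 6·3 + 3^2 = $24.
P = $69 exceeds min AVC = $24, so the firm stays open.
Set P = MC: 69 = 33 - 12y + 3y^2 → -36 - 12y + 3y^2 = 0. The roots are y = -2 and y = 6; the profit-maximizing output is on the rising part of MC, so y* = 6.
Check: AVC at y = 6 is $33 ≤ P, so revenue covers variable cost.
Profit = P·y − TC = 69·6 − 240 = $174.

Produce at y = 6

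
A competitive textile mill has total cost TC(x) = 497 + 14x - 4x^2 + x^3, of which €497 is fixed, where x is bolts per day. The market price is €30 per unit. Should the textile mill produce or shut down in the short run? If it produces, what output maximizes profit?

Produce at x = 4

From TC, MC = TC'(x) = 14 - 8x + 3x^2 and AVC = VC/x = 14 - 4x + x^2.
AVC is minimized where dAVC/dx = -4 + 2x = 0, at x = 2; min AVC = 14 - 4·2 + 2^2 = €10.
P = €30 exceeds min AVC = €10, so the firm stays open.
Set P = MC: 30 = 14 - 8x + 3x^2 → -16 - 8x + 3x^2 = 0. The roots are x = -4/3 and x = 4; the profit-maximizing output is on the rising part of MC, so x* = 4.
Check: AVC at x = 4 is €14 ≤ P, so revenue covers variable cost.
Profit = P·x − TC = 30·4 − 553 = -€433, a loss, but smaller than the €497 fixed cost the firm would lose by shutting down.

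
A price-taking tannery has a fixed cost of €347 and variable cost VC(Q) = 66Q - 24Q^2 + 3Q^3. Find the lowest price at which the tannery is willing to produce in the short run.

€18 per unit

The firm shuts down when price falls below the minimum of average variable cost. AVC = VC/Q = 66 - 24Q + 3Q^2.
At the minimum of AVC, MC = AVC. MC = 66 - 48Q + 9Q^2; setting MC = AVC gives 6Q^2 - 24Q = 0, so Q = 4. min AVC = 18.
The firm shuts down for any P below €18.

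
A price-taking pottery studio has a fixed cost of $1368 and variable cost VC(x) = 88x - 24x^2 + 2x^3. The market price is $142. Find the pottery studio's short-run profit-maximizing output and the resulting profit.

Profit = -$396 at x = 9

AVC = 88 - 24x + 2x^2 has its minimum $16 at x = 6; price $142 clears that bar, so the firm operates.
MC = 88 - 48x + 6x^2. Setting P = MC and taking the root on the rising branch gives x* = 9.
TR = 142·9 = 1278. TC = 1368 + 306 = 1674. Profit = 1278 − 1674 = -$396.
By producing, the firm covers all variable cost plus $972 of fixed cost; shutting down would lose the full $1368.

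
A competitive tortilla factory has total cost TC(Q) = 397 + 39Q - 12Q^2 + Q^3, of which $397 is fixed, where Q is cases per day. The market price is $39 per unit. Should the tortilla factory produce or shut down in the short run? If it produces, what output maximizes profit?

Strip out fixed cost: VC = 39Q - 12Q^2 + Q^3. Then AVC = 39 - 12Q + Q^2 and MC = 39 - 24Q + 3Q^2.
AVC is minimized where dAVC/dQ = -12 + 2Q = 0, at Q = 6; min AVC = 39 - 12·6 + 6^2 = $3.
Because $39 ≥ $3, revenue can cover variable cost; the firm operates.
Set P = MC: 39 = 39 - 24Q + 3Q^2 → -24Q + 3Q^2 = 0. The roots are Q = 0 and Q = 8; the profit-maximizing output is on the rising part of MC, so Q* = 8.
Check: AVC at Q = 8 is $7 ≤ P, so revenue covers variable cost.
Profit = P·Q − TC = 39·8 − 453 = -$141, a loss, but smaller than the $397 fixed cost the firm would lose by shutting down.

Produce at Q = 8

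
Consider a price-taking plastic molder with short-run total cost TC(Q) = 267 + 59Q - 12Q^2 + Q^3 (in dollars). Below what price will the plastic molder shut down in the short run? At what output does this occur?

$23 per unit, at Q = 6

The firm shuts down when price falls below the minimum of average variable cost. AVC = VC/Q = 59 - 12Q + Q^2.
At the minimum of AVC, MC = AVC. MC = 59 - 24Q + 3Q^2; setting MC = AVC gives 2Q^2 - 12Q = 0, so Q = 6. min AVC = 23.
So the shutdown price is $23.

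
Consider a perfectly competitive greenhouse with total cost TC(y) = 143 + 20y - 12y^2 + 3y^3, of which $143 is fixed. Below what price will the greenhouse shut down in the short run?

$8 per unit

The shutdown price is the minimum of AVC. VC = 20y - 12y^2 + 3y^3, so AVC = 20 - 12y + 3y^2.
dAVC/dy = -12 + 6y = 0 gives y = 2. min AVC = 20 - 12·2 + 3·2^2 = 8.
The firm shuts down for any P below $8.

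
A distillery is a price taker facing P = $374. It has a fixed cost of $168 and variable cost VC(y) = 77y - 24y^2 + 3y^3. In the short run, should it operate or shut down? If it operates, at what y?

Produce at y = 9

Variable cost is VC = 77y - 24y^2 + 3y^3, so AVC = VC/y = 77 - 24y + 3y^2 and MC = dTC/dy = 77 - 48y + 9y^2.
The AVC parabola has its vertex at y = 24/6 = 4, where AVC = 77 - 24·4 + 3·4^2 = $29.
P = $374 exceeds min AVC = $29, so the firm stays open.
Solving P = MC: -297 - 48y + 9y^2 = 0 ⇒ y = -11/3 or 9. On the upward-sloping branch, y* = 9.
Check: AVC at y = 9 is $104 ≤ P, so revenue covers variable cost.
Profit = P·y − TC = 374·9 − 1104 = $2262.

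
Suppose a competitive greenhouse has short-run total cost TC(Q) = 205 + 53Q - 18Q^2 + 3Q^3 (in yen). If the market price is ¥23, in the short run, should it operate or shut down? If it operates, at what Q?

Strip out fixed cost: VC = 53Q - 18Q^2 + 3Q^3. Then AVC = 53 - 18Q + 3Q^2 and MC = 53 - 36Q + 9Q^2.
AVC is minimized where dAVC/dQ = -18 + 6Q = 0, at Q = 3; min AVC = 53 - 18·3 + 3·3^2 = ¥26.
With P < min AVC (¥23 < ¥26), every unit sold adds to the loss.
Shutting down limits the loss to fixed cost, ¥205.

Shut down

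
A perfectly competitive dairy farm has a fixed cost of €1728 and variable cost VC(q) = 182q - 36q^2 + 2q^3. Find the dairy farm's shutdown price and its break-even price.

Shutdown price = min AVC. AVC = 182 - 36q + 2q^2, with vertex at q = 9 and minimum €20.
ATC = 1728/q + 182 - 36q + 2q^2. Setting dATC/dq = −1728/q^2 − 36 + 4q = 0 gives q = 12 (since 4·12^3 − 36·12^2 = 1728).
min ATC = 1728/12 + 182 − 36·12 + 2·12^2 = €182. That is the break-even price.
Between these two prices the firm operates at a loss; above €182 it earns a profit.

Shutdown price = €20; break-even price = €182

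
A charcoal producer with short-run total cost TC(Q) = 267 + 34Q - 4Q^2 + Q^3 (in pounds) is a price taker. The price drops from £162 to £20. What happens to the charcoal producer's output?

Output falls from 8 to 0 (the firm shuts down)

AVC = 34 - 4Q + Q^2, minimized at Q = 2 where min AVC = £30. MC = 34 - 8Q + 3Q^2.
At P = £162 ≥ min AVC, set P = MC on the rising branch: Q = 8.
At P = £20 < min AVC = £30, price no longer covers variable cost at any output, so the firm shuts down: Q = 0.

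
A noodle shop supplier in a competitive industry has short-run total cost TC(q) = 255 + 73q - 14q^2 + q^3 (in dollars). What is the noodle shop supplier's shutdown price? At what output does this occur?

$24 per unit, at q = 7

The shutdown price is the minimum of AVC. VC = 73q - 14q^2 + q^3, so AVC = 73 - 14q + q^2.
At the minimum of AVC, MC = AVC. MC = 73 - 28q + 3q^2; setting MC = AVC gives 2q^2 - 14q = 0, so q = 7. min AVC = 24.
For P < $24 the firm produces nothing.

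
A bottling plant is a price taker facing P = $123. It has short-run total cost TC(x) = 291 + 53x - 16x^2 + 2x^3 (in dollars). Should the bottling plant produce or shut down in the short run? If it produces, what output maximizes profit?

Strip out fixed cost: VC = 53x - 16x^2 + 2x^3. Then AVC = 53 - 16x + 2x^2 and MC = 53 - 32x + 6x^2.
The AVC parabola has its vertex at x = 16/4 = 4, where AVC = 53 - 16·4 + 2·4^2 = $21.
P = $123 exceeds min AVC = $21, so the firm stays open.
Set P = MC: 123 = 53 - 32x + 6x^2 → -70 - 32x + 6x^2 = 0. The roots are x = -5/3 and x = 7; the profit-maximizing output is on the rising part of MC, so x* = 7.
Check: AVC at x = 7 is $39 ≤ P, so revenue covers variable cost.
Profit = P·x − TC = 123·7 − 564 = $297.

Produce at x = 7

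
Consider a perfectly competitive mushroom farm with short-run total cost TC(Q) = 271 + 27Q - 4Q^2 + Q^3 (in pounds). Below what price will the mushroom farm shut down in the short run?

The shutdown price is the minimum of AVC. VC = 27Q - 4Q^2 + Q^3, so AVC = 27 - 4Q + Q^2.
dAVC/dQ = -4 + 2Q = 0 gives Q = 2. min AVC = 27 - 4·2 + 2^2 = 23.
The firm shuts down for any P below £23.

£23 per unit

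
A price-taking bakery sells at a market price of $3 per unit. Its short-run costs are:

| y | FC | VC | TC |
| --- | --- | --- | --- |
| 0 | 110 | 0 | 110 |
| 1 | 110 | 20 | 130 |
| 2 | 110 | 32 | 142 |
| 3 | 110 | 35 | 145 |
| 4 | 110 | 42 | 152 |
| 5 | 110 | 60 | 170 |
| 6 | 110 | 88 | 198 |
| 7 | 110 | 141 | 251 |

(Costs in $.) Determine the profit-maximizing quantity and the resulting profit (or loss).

y = 0 (shut down); profit = -$110

Tabulate TR − TC: y=0: -110; y=1: -127; y=2: -136; y=3: -136; y=4: -140; y=5: -155; y=6: -180; y=7: -230.
Profit is highest at y = 0. Equivalently, the lowest AVC in the table is 42/4 ≈ $10.50 at y = 4, and P = $3 falls below it — price never covers variable cost, so the firm shuts down and loses only its fixed cost.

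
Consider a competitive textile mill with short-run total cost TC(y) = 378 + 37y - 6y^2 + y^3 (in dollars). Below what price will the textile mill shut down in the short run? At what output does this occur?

$28 per unit, at y = 3

Short-run supply begins at min AVC. From VC = 37y - 6y^2 + y^3, AVC = 37 - 6y + y^2.
At the minimum of AVC, MC = AVC. MC = 37 - 12y + 3y^2; setting MC = AVC gives 2y^2 - 6y = 0, so y = 3. min AVC = 28.
The firm shuts down for any P below $28.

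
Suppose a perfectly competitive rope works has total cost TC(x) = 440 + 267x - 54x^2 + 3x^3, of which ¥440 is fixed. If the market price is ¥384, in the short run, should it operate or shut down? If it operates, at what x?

Produce at x = 13

Strip out fixed cost: VC = 267x - 54x^2 + 3x^3. Then AVC = 267 - 54x + 3x^2 and MC = 267 - 108x + 9x^2.
AVC is minimized where dAVC/dx = -54 + 6x = 0, at x = 9; min AVC = 267 - 54·9 + 3·9^2 = ¥24.
Since P = ¥384 ≥ min AVC = ¥24, price covers variable cost and the firm should produce.
P = MC gives -117 - 108x + 9x^2 = 0, with roots -1 and 13. Take the larger (rising MC): x* = 13.
Check: AVC at x = 13 is ¥72 ≤ P, so revenue covers variable cost.
Profit = P·x − TC = 384·13 − 1376 = ¥3616.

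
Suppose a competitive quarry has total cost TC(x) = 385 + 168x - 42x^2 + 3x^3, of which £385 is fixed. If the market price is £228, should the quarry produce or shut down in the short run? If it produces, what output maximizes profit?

Produce at x = 10

Strip out fixed cost: VC = 168x - 42x^2 + 3x^3. Then AVC = 168 - 42x + 3x^2 and MC = 168 - 84x + 9x^2.
AVC hits its minimum where MC = AVC, at x = 7, giving min AVC = 168 - 42·7 + 3·7^2 = £21.
Since P = £228 ≥ min AVC = £21, price covers variable cost and the firm should produce.
Set P = MC: 228 = 168 - 84x + 9x^2 → -60 - 84x + 9x^2 = 0. The roots are x = -2/3 and x = 10; the profit-maximizing output is on the rising part of MC, so x* = 10.
Check: AVC at x = 10 is £48 ≤ P, so revenue covers variable cost.
Profit = P·x − TC = 228·10 − 865 = £1415.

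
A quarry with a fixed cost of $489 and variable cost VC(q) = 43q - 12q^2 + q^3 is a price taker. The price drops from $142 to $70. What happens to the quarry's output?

AVC = 43 - 12q + q^2, minimized at q = 6 where min AVC = $7. MC = 43 - 24q + 3q^2.
With P = $142 above the shutdown price, P = MC gives q = 11.
At P = $70 ≥ min AVC, set P = MC: q = 9. The firm stays open but cuts output.

Output falls from 11 to 9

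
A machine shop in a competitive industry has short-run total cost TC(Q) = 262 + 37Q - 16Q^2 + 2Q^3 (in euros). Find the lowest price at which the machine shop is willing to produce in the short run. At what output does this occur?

€5 per unit, at Q = 4

The shutdown price is the minimum of AVC. VC = 37Q - 16Q^2 + 2Q^3, so AVC = 37 - 16Q + 2Q^2.
dAVC/dQ = -16 + 4Q = 0 gives Q = 4. min AVC = 37 - 16·4 + 2·4^2 = 5.
For P < €5 the firm produces nothing.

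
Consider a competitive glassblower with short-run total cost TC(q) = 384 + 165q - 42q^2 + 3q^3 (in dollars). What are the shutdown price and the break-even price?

Shutdown price = $18; break-even price = $69

Shutdown price = min AVC. AVC = 165 - 42q + 3q^2, with vertex at q = 7 and minimum $18.
ATC = 384/q + 165 - 42q + 3q^2. Setting dATC/dq = −384/q^2 − 42 + 6q = 0 gives q = 8 (since 6·8^3 − 42·8^2 = 384).
min ATC = 384/8 + 165 − 42·8 + 3·8^2 = $69. That is the break-even price.
Between these two prices the firm operates at a loss; above $69 it earns a profit.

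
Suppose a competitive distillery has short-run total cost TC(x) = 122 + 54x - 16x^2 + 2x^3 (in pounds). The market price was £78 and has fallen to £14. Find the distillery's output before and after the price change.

Output falls from 6 to 0 (the firm shuts down)

AVC = 54 - 16x + 2x^2, minimized at x = 4 where min AVC = £22. MC = 54 - 32x + 6x^2.
With P = £78 above the shutdown price, P = MC gives x = 6.
At P = £14 < min AVC = £22, price no longer covers variable cost at any output, so the firm shuts down: x = 0.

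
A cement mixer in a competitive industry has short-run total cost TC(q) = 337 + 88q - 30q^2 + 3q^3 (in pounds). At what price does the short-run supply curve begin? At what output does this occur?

The shutdown price is the minimum of AVC. VC = 88q - 30q^2 + 3q^3, so AVC = 88 - 30q + 3q^2.
At the minimum of AVC, MC = AVC. MC = 88 - 60q + 9q^2; setting MC = AVC gives 6q^2 - 30q = 0, so q = 5. min AVC = 13.
For P < £13 the firm produces nothing.

£13 per unit, at q = 5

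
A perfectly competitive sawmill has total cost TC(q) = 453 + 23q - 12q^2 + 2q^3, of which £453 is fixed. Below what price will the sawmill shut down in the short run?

£5 per unit

The firm shuts down when price falls below the minimum of average variable cost. AVC = VC/q = 23 - 12q + 2q^2.
dAVC/dq = -12 + 4q = 0 gives q = 3. min AVC = 23 - 12·3 + 2·3^2 = 5.
For P < £5 the firm produces nothing.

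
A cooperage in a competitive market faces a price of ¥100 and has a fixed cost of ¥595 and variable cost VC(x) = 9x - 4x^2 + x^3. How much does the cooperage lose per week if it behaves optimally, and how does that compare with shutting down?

Profit = -¥105 at x = 7

AVC = 9 - 4x + x^2; min AVC = ¥5 at x = 2. Since P = ¥100 ≥ min AVC, the firm produces.
With MC = 9 - 8x + 3x^2, P = MC on the upward-sloping part at x* = 7.
TR = 100·7 = 700. TC = 595 + 210 = 805. Profit = 700 − 805 = -¥105.
Shutting down would mean losing the fixed cost of ¥595, so operating at a loss of ¥105 is better by ¥490.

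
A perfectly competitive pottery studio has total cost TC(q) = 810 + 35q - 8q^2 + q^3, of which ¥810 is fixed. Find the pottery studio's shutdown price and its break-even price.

Shutdown price = min AVC. AVC = 35 - 8q + q^2, with vertex at q = 4 and minimum ¥19.
ATC = 810/q + 35 - 8q + q^2. Setting dATC/dq = −810/q^2 − 8 + 2q = 0 gives q = 9 (since 2·9^3 − 8·9^2 = 810).
min ATC = 810/9 + 35 − 8·9 + 9^2 = ¥134. That is the break-even price.
For ¥19 ≤ P < ¥134 the firm produces at a loss; below ¥19 it shuts down.

Shutdown price = ¥19; break-even price = ¥134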